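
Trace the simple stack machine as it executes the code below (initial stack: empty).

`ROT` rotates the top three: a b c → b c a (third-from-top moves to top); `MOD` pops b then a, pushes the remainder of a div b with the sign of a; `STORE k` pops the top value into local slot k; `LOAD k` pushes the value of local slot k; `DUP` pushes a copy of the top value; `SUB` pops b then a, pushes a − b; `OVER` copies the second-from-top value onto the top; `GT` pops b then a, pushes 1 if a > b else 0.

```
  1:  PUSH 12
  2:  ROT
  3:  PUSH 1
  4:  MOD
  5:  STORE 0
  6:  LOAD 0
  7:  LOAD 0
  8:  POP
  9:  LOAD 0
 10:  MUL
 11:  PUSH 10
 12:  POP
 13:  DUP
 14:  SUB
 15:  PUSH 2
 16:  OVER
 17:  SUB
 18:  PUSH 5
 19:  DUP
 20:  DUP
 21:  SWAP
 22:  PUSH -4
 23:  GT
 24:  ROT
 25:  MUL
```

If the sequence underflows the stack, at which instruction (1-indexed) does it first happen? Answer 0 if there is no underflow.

PUSH 12 -> [12]
ROT  — needs 3 operands, stack has 1 → underflow

2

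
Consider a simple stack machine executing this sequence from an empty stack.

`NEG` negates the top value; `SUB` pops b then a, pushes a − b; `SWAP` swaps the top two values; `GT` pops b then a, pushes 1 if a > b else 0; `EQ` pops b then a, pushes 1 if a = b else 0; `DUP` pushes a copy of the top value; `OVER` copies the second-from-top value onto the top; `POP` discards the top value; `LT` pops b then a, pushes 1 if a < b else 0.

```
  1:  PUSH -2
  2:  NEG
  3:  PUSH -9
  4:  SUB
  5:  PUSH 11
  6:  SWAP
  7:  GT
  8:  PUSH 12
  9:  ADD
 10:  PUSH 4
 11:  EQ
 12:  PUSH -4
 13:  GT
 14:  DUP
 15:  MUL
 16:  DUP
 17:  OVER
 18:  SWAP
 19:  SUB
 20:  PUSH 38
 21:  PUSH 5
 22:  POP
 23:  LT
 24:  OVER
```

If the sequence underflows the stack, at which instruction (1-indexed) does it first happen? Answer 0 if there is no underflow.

PUSH -2 → -2
NEG     → 2
PUSH -9 → 2 -9
SUB     → 11
PUSH 11 → 11 11
SWAP    → 11 11
GT      → 0
PUSH 12 → 0 12
ADD     → 12
PUSH 4  → 12 4
EQ      → 0
PUSH -4 → 0 -4
GT      → 1
DUP     → 1 1
MUL     → 1
DUP     → 1 1
OVER    → 1 1 1
SWAP    → 1 1 1
SUB     → 1 0
PUSH 38 → 1 0 38
PUSH 5  → 1 0 38 5
POP     → 1 0 38
LT      → 1 1
OVER    → 1 1 1

0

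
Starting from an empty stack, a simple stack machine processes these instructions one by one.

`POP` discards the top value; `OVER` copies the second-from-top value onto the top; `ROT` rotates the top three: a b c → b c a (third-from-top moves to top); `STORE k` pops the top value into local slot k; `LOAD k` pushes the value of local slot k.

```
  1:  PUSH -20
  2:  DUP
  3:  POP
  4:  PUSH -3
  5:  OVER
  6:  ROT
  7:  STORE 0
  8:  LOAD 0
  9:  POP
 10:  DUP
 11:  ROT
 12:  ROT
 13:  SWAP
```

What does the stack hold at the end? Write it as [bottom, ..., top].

[-20, -20, -3]

PUSH -20 : -20
DUP      : -20 -20
POP      : -20
PUSH -3  : -20 -3
OVER     : -20 -3 -20
ROT      : -3 -20 -20
STORE 0  : -3 -20
LOAD 0   : -3 -20 -20
POP      : -3 -20
DUP      : -3 -20 -20
ROT      : -20 -20 -3
ROT      : -20 -3 -20
SWAP     : -20 -20 -3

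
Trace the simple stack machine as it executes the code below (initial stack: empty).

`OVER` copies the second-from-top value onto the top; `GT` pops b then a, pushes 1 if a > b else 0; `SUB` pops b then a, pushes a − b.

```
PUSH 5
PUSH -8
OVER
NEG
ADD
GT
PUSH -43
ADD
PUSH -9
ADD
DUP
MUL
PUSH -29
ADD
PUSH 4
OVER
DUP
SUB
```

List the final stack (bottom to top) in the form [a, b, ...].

PUSH 5    5
PUSH -8   5 -8
OVER      5 -8 5
NEG       5 -8 -5
ADD       5 -13
GT        1
PUSH -43  1 -43
ADD       -42
PUSH -9   -42 -9
ADD       -51
DUP       -51 -51
MUL       2601
PUSH -29  2601 -29
ADD       2572
PUSH 4    2572 4
OVER      2572 4 2572
DUP       2572 4 2572 2572
SUB       2572 4 0

[2572, 4, 0]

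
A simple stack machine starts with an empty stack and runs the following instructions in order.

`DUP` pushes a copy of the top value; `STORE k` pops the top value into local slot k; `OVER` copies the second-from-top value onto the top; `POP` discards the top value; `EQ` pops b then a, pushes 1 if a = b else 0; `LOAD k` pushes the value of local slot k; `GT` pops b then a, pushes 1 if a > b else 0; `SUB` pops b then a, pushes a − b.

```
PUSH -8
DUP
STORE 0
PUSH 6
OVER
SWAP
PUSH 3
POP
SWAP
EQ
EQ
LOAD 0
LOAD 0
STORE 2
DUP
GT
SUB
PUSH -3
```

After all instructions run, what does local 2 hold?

-8

PUSH -8 : -8
DUP     : -8 -8
STORE 0 : -8
PUSH 6  : -8 6
OVER    : -8 6 -8
SWAP    : -8 -8 6
PUSH 3  : -8 -8 6 3
POP     : -8 -8 6
SWAP    : -8 6 -8
EQ      : -8 0
EQ      : 0
LOAD 0  : 0 -8
LOAD 0  : 0 -8 -8
STORE 2 : 0 -8
DUP     : 0 -8 -8
GT      : 0 0
SUB     : 0
PUSH -3 : 0 -3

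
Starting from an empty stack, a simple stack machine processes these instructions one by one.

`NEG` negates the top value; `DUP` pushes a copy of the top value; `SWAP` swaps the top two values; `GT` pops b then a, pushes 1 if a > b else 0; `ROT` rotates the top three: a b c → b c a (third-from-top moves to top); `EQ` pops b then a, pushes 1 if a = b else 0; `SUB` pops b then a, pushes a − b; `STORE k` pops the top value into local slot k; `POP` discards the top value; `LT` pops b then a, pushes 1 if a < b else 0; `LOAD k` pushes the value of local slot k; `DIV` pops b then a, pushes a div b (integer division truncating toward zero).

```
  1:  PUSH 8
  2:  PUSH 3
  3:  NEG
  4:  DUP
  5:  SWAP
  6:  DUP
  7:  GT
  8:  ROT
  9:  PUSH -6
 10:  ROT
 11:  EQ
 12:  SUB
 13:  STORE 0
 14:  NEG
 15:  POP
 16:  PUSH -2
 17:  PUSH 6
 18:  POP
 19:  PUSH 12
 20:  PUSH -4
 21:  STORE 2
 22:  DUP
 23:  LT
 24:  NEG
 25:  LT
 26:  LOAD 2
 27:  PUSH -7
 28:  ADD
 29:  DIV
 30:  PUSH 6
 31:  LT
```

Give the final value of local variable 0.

PUSH 8  : [8]
PUSH 3  : [8, 3]
NEG     : [8, -3]
DUP     : [8, -3, -3]
SWAP    : [8, -3, -3]
DUP     : [8, -3, -3, -3]
GT      : [8, -3, 0]
ROT     : [-3, 0, 8]
PUSH -6 : [-3, 0, 8, -6]
ROT     : [-3, 8, -6, 0]
EQ      : [-3, 8, 0]
SUB     : [-3, 8]
STORE 0 : [-3]
NEG     : [3]
POP     : []
PUSH -2 : [-2]
PUSH 6  : [-2, 6]
POP     : [-2]
PUSH 12 : [-2, 12]
PUSH -4 : [-2, 12, -4]
STORE 2 : [-2, 12]
DUP     : [-2, 12, 12]
LT      : [-2, 0]
NEG     : [-2, 0]
LT      : [1]
LOAD 2  : [1, -4]
PUSH -7 : [1, -4, -7]
ADD     : [1, -11]
DIV     : [0]
PUSH 6  : [0, 6]
LT      : [1]

8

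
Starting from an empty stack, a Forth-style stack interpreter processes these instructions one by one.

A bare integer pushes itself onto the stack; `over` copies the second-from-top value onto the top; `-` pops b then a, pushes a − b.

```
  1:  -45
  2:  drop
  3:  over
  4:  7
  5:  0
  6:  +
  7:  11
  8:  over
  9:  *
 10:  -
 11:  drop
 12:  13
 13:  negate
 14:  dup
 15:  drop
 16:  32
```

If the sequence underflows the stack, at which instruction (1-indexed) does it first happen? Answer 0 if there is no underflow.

-45  : -45
drop : (empty)
over  — needs 2 operands, stack has 0 → underflow

3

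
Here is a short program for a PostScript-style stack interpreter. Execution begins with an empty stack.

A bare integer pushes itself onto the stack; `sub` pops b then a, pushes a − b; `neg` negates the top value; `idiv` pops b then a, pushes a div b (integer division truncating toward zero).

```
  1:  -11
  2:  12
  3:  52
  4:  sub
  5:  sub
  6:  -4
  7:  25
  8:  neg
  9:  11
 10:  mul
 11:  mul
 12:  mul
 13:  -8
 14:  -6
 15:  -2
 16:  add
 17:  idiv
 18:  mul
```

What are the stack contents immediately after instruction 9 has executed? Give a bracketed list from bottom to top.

[29, -4, -25, 11]

-11  -11
12   -11 12
52   -11 12 52
sub  -11 -40
sub  29
-4   29 -4
25   29 -4 25
neg  29 -4 -25
11   29 -4 -25 11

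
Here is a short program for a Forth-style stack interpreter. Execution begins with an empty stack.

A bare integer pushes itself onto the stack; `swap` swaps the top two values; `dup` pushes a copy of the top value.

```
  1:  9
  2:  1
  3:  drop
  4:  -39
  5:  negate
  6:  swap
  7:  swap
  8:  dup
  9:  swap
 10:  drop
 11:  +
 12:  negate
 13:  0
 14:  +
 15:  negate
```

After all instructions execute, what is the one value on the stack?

48

9      -> 9
1      -> 9 1
drop   -> 9
-39    -> 9 -39
negate -> 9 39
swap   -> 39 9
swap   -> 9 39
dup    -> 9 39 39
swap   -> 9 39 39
drop   -> 9 39
+      -> 48
negate -> -48
0      -> -48 0
+      -> -48
negate -> 48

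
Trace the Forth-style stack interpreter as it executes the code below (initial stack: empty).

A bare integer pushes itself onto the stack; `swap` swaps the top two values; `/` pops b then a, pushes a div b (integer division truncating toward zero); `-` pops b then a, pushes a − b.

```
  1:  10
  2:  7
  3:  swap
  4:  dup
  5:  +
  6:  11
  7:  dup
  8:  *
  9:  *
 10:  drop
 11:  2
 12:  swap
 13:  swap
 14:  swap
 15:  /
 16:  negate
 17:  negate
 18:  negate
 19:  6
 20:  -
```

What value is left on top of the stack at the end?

-6

10     → [10]
7      → [10, 7]
swap   → [7, 10]
dup    → [7, 10, 10]
+      → [7, 20]
11     → [7, 20, 11]
dup    → [7, 20, 11, 11]
*      → [7, 20, 121]
*      → [7, 2420]
drop   → [7]
2      → [7, 2]
swap   → [2, 7]
swap   → [7, 2]
swap   → [2, 7]
/      → [0]
negate → [0]
negate → [0]
negate → [0]
6      → [0, 6]
-      → [-6]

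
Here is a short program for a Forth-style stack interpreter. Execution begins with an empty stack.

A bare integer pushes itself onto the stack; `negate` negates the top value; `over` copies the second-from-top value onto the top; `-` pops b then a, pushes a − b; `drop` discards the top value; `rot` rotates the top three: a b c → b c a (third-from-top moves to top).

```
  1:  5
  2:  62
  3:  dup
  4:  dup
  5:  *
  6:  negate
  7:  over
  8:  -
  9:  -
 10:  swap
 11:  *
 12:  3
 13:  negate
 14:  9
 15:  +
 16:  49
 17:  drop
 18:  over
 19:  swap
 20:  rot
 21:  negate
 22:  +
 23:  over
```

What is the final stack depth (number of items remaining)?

5      → 5
62     → 5 62
dup    → 5 62 62
dup    → 5 62 62 62
*      → 5 62 3844
negate → 5 62 -3844
over   → 5 62 -3844 62
-      → 5 62 -3906
-      → 5 3968
swap   → 3968 5
*      → 19840
3      → 19840 3
negate → 19840 -3
9      → 19840 -3 9
+      → 19840 6
49     → 19840 6 49
drop   → 19840 6
over   → 19840 6 19840
swap   → 19840 19840 6
rot    → 19840 6 19840
negate → 19840 6 -19840
+      → 19840 -19834
over   → 19840 -19834 19840

3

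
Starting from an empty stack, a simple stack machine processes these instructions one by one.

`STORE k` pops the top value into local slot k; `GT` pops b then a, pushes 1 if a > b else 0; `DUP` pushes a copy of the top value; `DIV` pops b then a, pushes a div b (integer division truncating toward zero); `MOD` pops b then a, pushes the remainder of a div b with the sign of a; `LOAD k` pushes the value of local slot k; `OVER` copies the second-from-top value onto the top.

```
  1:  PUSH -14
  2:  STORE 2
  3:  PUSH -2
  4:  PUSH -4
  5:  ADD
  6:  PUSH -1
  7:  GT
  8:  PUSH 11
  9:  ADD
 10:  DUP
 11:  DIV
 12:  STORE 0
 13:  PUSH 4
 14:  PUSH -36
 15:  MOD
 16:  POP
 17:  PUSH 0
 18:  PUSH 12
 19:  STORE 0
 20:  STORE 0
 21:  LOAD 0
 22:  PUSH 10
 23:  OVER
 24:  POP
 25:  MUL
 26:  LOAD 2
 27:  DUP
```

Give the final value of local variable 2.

-14

PUSH -14 : -14
STORE 2  : (empty)
PUSH -2  : -2
PUSH -4  : -2 -4
ADD      : -6
PUSH -1  : -6 -1
GT       : 0
PUSH 11  : 0 11
ADD      : 11
DUP      : 11 11
DIV      : 1
STORE 0  : (empty)
PUSH 4   : 4
PUSH -36 : 4 -36
MOD      : 4
POP      : (empty)
PUSH 0   : 0
PUSH 12  : 0 12
STORE 0  : 0
STORE 0  : (empty)
LOAD 0   : 0
PUSH 10  : 0 10
OVER     : 0 10 0
POP      : 0 10
MUL      : 0
LOAD 2   : 0 -14
DUP      : 0 -14 -14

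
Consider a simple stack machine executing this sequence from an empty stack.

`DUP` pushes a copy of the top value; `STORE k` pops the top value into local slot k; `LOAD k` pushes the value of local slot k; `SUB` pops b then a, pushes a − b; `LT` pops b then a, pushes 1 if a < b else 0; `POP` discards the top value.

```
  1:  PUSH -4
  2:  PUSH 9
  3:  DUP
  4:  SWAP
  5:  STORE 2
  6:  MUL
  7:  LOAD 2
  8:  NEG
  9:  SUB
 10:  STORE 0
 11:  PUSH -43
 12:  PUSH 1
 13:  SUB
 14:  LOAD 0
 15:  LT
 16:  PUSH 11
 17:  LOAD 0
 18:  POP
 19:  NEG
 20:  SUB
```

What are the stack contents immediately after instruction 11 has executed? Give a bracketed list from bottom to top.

PUSH -4  : -4
PUSH 9   : -4 9
DUP      : -4 9 9
SWAP     : -4 9 9
STORE 2  : -4 9
MUL      : -36
LOAD 2   : -36 9
NEG      : -36 -9
SUB      : -27
STORE 0  : (empty)
PUSH -43 : -43

[-43]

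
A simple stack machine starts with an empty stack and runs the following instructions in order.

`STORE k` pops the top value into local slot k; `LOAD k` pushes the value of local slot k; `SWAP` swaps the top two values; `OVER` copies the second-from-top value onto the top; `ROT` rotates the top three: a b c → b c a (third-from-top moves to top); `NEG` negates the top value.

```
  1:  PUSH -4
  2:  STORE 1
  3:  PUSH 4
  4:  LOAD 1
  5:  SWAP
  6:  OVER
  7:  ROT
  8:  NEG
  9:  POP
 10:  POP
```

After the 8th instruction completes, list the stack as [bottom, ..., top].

PUSH -4 → -4
STORE 1 → (empty)
PUSH 4  → 4
LOAD 1  → 4 -4
SWAP    → -4 4
OVER    → -4 4 -4
ROT     → 4 -4 -4
NEG     → 4 -4 4

[4, -4, 4]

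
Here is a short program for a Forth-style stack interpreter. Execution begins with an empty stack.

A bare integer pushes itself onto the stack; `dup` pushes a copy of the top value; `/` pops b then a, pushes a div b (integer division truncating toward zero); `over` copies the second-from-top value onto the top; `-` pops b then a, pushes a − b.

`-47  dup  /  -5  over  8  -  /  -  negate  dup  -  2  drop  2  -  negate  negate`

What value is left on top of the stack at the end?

-47    : -47
dup    : -47 -47
/      : 1
-5     : 1 -5
over   : 1 -5 1
8      : 1 -5 1 8
-      : 1 -5 -7
/      : 1 0
-      : 1
negate : -1
dup    : -1 -1
-      : 0
2      : 0 2
drop   : 0
2      : 0 2
-      : -2
negate : 2
negate : -2

-2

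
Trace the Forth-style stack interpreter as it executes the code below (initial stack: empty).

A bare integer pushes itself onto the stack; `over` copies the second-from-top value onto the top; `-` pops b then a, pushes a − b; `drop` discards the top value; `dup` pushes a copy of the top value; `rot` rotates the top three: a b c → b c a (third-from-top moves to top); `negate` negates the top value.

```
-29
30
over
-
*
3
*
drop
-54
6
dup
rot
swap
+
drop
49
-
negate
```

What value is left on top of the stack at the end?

-29     -29
30      -29 30
over    -29 30 -29
-       -29 59
*       -1711
3       -1711 3
*       -5133
drop    (empty)
-54     -54
6       -54 6
dup     -54 6 6
rot     6 6 -54
swap    6 -54 6
+       6 -48
drop    6
49      6 49
-       -43
negate  43

43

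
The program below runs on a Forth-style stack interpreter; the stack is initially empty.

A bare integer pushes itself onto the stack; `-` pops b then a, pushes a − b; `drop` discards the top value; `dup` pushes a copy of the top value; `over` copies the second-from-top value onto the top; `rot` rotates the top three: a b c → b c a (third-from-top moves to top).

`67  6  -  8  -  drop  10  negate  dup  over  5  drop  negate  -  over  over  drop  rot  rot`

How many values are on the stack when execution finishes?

67     → 67
6      → 67 6
-      → 61
8      → 61 8
-      → 53
drop   → (empty)
10     → 10
negate → -10
dup    → -10 -10
over   → -10 -10 -10
5      → -10 -10 -10 5
drop   → -10 -10 -10
negate → -10 -10 10
-      → -10 -20
over   → -10 -20 -10
over   → -10 -20 -10 -20
drop   → -10 -20 -10
rot    → -20 -10 -10
rot    → -10 -10 -20

3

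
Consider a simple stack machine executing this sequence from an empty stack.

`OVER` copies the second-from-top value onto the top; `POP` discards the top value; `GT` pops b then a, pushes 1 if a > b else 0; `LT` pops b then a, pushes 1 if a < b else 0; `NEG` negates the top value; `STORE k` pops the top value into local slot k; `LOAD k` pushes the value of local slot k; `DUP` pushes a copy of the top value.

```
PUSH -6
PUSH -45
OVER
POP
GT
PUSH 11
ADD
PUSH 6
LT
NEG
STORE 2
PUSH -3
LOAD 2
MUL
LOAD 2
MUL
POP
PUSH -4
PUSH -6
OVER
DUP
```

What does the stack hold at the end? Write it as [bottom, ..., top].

[-4, -6, -4, -4]

PUSH -6  -> -6
PUSH -45 -> -6 -45
OVER     -> -6 -45 -6
POP      -> -6 -45
GT       -> 1
PUSH 11  -> 1 11
ADD      -> 12
PUSH 6   -> 12 6
LT       -> 0
NEG      -> 0
STORE 2  -> (empty)
PUSH -3  -> -3
LOAD 2   -> -3 0
MUL      -> 0
LOAD 2   -> 0 0
MUL      -> 0
POP      -> (empty)
PUSH -4  -> -4
PUSH -6  -> -4 -6
OVER     -> -4 -6 -4
DUP      -> -4 -6 -4 -4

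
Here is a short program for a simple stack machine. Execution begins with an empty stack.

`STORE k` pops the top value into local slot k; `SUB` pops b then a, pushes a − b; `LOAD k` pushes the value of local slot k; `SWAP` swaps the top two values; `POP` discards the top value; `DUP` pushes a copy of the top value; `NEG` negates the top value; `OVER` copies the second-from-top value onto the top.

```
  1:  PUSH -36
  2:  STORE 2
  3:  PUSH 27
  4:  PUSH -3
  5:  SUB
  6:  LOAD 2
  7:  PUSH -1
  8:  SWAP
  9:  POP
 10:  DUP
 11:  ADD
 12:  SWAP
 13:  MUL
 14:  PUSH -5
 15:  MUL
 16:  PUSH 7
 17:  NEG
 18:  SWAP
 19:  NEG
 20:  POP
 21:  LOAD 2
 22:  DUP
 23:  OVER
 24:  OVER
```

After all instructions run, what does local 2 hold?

-36

PUSH -36 -> [-36]
STORE 2  -> []
PUSH 27  -> [27]
PUSH -3  -> [27, -3]
SUB      -> [30]
LOAD 2   -> [30, -36]
PUSH -1  -> [30, -36, -1]
SWAP     -> [30, -1, -36]
POP      -> [30, -1]
DUP      -> [30, -1, -1]
ADD      -> [30, -2]
SWAP     -> [-2, 30]
MUL      -> [-60]
PUSH -5  -> [-60, -5]
MUL      -> [300]
PUSH 7   -> [300, 7]
NEG      -> [300, -7]
SWAP     -> [-7, 300]
NEG      -> [-7, -300]
POP      -> [-7]
LOAD 2   -> [-7, -36]
DUP      -> [-7, -36, -36]
OVER     -> [-7, -36, -36, -36]
OVER     -> [-7, -36, -36, -36, -36]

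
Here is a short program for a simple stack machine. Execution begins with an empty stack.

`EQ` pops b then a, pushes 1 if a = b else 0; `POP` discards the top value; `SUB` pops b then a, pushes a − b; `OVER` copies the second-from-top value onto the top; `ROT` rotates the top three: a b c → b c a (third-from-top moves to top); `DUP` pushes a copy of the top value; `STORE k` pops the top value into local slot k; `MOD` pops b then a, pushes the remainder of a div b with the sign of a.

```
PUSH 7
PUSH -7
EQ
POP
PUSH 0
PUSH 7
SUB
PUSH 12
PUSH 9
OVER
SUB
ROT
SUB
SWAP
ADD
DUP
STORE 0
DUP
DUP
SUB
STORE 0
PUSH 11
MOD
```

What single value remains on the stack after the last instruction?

5

PUSH 7  : [7]
PUSH -7 : [7, -7]
EQ      : [0]
POP     : []
PUSH 0  : [0]
PUSH 7  : [0, 7]
SUB     : [-7]
PUSH 12 : [-7, 12]
PUSH 9  : [-7, 12, 9]
OVER    : [-7, 12, 9, 12]
SUB     : [-7, 12, -3]
ROT     : [12, -3, -7]
SUB     : [12, 4]
SWAP    : [4, 12]
ADD     : [16]
DUP     : [16, 16]
STORE 0 : [16]
DUP     : [16, 16]
DUP     : [16, 16, 16]
SUB     : [16, 0]
STORE 0 : [16]
PUSH 11 : [16, 11]
MOD     : [5]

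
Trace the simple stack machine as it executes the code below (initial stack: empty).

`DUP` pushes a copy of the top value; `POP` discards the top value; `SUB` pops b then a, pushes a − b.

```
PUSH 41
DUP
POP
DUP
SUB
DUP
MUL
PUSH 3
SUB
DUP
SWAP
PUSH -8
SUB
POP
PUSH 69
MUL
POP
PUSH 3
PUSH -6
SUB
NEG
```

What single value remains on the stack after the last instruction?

-9

PUSH 41 : 41
DUP     : 41 41
POP     : 41
DUP     : 41 41
SUB     : 0
DUP     : 0 0
MUL     : 0
PUSH 3  : 0 3
SUB     : -3
DUP     : -3 -3
SWAP    : -3 -3
PUSH -8 : -3 -3 -8
SUB     : -3 5
POP     : -3
PUSH 69 : -3 69
MUL     : -207
POP     : (empty)
PUSH 3  : 3
PUSH -6 : 3 -6
SUB     : 9
NEG     : -9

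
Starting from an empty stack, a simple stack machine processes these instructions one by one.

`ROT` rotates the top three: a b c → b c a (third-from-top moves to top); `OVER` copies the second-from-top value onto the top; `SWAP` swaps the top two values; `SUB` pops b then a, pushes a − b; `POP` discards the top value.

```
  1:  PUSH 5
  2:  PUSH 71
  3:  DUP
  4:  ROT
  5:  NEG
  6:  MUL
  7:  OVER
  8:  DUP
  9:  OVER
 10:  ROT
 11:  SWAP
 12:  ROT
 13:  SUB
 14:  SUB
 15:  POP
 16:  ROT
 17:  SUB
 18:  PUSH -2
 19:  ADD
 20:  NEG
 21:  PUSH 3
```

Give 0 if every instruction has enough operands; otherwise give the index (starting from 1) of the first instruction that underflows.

16

PUSH 5  -> 5
PUSH 71 -> 5 71
DUP     -> 5 71 71
ROT     -> 71 71 5
NEG     -> 71 71 -5
MUL     -> 71 -355
OVER    -> 71 -355 71
DUP     -> 71 -355 71 71
OVER    -> 71 -355 71 71 71
ROT     -> 71 -355 71 71 71
SWAP    -> 71 -355 71 71 71
ROT     -> 71 -355 71 71 71
SUB     -> 71 -355 71 0
SUB     -> 71 -355 71
POP     -> 71 -355
ROT  — needs 3 operands, stack has 2 → underflow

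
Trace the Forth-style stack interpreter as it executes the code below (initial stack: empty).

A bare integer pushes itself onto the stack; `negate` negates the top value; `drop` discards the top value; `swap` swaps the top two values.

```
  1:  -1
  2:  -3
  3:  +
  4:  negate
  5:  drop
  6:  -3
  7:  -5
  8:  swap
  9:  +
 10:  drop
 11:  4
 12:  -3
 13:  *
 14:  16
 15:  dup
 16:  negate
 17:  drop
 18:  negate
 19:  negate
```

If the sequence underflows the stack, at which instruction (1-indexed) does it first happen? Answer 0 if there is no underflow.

0

-1     : -1
-3     : -1 -3
+      : -4
negate : 4
drop   : (empty)
-3     : -3
-5     : -3 -5
swap   : -5 -3
+      : -8
drop   : (empty)
4      : 4
-3     : 4 -3
*      : -12
16     : -12 16
dup    : -12 16 16
negate : -12 16 -16
drop   : -12 16
negate : -12 -16
negate : -12 16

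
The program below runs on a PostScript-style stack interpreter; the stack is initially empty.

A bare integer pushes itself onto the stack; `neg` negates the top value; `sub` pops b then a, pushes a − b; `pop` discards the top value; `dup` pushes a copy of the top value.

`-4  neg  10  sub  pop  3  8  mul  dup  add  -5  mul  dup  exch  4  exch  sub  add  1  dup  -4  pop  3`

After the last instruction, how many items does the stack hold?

4

-4   : -4
neg  : 4
10   : 4 10
sub  : -6
pop  : (empty)
3    : 3
8    : 3 8
mul  : 24
dup  : 24 24
add  : 48
-5   : 48 -5
mul  : -240
dup  : -240 -240
exch : -240 -240
4    : -240 -240 4
exch : -240 4 -240
sub  : -240 244
add  : 4
1    : 4 1
dup  : 4 1 1
-4   : 4 1 1 -4
pop  : 4 1 1
3    : 4 1 1 3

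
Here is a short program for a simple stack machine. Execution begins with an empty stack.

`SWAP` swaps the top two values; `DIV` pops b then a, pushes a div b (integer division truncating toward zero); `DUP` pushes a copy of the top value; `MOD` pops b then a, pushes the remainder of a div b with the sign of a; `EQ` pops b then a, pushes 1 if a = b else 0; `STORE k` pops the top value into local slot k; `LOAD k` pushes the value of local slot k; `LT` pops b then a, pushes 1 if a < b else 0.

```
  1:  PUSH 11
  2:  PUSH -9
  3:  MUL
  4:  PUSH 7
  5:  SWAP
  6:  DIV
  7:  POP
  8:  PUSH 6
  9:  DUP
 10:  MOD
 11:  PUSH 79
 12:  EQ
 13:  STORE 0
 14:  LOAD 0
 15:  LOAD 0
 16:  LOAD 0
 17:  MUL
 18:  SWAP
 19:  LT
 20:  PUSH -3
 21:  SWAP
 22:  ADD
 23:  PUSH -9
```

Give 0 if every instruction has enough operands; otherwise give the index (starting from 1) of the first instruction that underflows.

PUSH 11 -> [11]
PUSH -9 -> [11, -9]
MUL     -> [-99]
PUSH 7  -> [-99, 7]
SWAP    -> [7, -99]
DIV     -> [0]
POP     -> []
PUSH 6  -> [6]
DUP     -> [6, 6]
MOD     -> [0]
PUSH 79 -> [0, 79]
EQ      -> [0]
STORE 0 -> []
LOAD 0  -> [0]
LOAD 0  -> [0, 0]
LOAD 0  -> [0, 0, 0]
MUL     -> [0, 0]
SWAP    -> [0, 0]
LT      -> [0]
PUSH -3 -> [0, -3]
SWAP    -> [-3, 0]
ADD     -> [-3]
PUSH -9 -> [-3, -9]

0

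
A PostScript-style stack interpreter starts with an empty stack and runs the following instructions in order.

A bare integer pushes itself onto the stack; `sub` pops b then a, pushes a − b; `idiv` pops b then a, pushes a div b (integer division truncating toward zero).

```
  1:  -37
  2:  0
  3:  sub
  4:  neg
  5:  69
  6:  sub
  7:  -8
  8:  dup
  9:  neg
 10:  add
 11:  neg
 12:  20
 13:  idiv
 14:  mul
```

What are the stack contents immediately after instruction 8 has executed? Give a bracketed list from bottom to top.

-37  [-37]
0    [-37, 0]
sub  [-37]
neg  [37]
69   [37, 69]
sub  [-32]
-8   [-32, -8]
dup  [-32, -8, -8]

[-32, -8, -8]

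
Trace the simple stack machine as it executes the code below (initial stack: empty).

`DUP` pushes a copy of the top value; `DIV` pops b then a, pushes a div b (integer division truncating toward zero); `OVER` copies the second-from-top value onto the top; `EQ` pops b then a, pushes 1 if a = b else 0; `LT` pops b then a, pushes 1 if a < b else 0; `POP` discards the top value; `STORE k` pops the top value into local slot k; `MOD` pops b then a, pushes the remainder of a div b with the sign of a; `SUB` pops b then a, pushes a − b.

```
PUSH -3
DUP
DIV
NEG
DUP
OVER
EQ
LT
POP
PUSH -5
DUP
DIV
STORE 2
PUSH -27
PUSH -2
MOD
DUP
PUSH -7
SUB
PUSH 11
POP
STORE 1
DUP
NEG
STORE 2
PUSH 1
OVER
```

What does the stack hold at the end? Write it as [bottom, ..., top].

[-1, 1, -1]

PUSH -3  → [-3]
DUP      → [-3, -3]
DIV      → [1]
NEG      → [-1]
DUP      → [-1, -1]
OVER     → [-1, -1, -1]
EQ       → [-1, 1]
LT       → [1]
POP      → []
PUSH -5  → [-5]
DUP      → [-5, -5]
DIV      → [1]
STORE 2  → []
PUSH -27 → [-27]
PUSH -2  → [-27, -2]
MOD      → [-1]
DUP      → [-1, -1]
PUSH -7  → [-1, -1, -7]
SUB      → [-1, 6]
PUSH 11  → [-1, 6, 11]
POP      → [-1, 6]
STORE 1  → [-1]
DUP      → [-1, -1]
NEG      → [-1, 1]
STORE 2  → [-1]
PUSH 1   → [-1, 1]
OVER     → [-1, 1, -1]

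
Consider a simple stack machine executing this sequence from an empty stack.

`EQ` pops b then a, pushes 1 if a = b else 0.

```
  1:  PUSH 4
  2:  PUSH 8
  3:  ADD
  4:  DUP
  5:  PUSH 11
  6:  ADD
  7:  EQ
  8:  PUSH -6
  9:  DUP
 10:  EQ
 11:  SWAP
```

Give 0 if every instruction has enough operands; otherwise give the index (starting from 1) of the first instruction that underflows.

0

PUSH 4  → 4
PUSH 8  → 4 8
ADD     → 12
DUP     → 12 12
PUSH 11 → 12 12 11
ADD     → 12 23
EQ      → 0
PUSH -6 → 0 -6
DUP     → 0 -6 -6
EQ      → 0 1
SWAP    → 1 0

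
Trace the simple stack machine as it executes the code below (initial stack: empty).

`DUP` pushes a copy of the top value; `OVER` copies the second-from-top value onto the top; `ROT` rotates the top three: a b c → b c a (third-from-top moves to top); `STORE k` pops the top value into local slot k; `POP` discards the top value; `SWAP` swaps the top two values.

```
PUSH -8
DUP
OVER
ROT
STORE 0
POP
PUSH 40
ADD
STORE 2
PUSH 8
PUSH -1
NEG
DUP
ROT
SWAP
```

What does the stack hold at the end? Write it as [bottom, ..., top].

[1, 8, 1]

PUSH -8 : -8
DUP     : -8 -8
OVER    : -8 -8 -8
ROT     : -8 -8 -8
STORE 0 : -8 -8
POP     : -8
PUSH 40 : -8 40
ADD     : 32
STORE 2 : (empty)
PUSH 8  : 8
PUSH -1 : 8 -1
NEG     : 8 1
DUP     : 8 1 1
ROT     : 1 1 8
SWAP    : 1 8 1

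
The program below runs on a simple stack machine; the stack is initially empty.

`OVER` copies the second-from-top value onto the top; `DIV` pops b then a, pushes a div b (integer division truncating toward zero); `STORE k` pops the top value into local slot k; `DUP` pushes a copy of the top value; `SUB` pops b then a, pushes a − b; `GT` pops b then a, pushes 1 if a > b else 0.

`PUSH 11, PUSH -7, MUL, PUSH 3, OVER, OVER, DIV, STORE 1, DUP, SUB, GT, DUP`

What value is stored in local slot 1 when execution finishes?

-25

PUSH 11 : [11]
PUSH -7 : [11, -7]
MUL     : [-77]
PUSH 3  : [-77, 3]
OVER    : [-77, 3, -77]
OVER    : [-77, 3, -77, 3]
DIV     : [-77, 3, -25]
STORE 1 : [-77, 3]
DUP     : [-77, 3, 3]
SUB     : [-77, 0]
GT      : [0]
DUP     : [0, 0]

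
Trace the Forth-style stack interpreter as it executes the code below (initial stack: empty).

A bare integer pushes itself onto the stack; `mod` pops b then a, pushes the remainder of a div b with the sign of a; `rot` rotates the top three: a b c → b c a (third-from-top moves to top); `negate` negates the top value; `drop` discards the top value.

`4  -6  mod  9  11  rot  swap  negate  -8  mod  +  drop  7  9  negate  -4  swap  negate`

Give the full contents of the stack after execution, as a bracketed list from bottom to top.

[9, 7, -4, 9]

4      → [4]
-6     → [4, -6]
mod    → [4]
9      → [4, 9]
11     → [4, 9, 11]
rot    → [9, 11, 4]
swap   → [9, 4, 11]
negate → [9, 4, -11]
-8     → [9, 4, -11, -8]
mod    → [9, 4, -3]
+      → [9, 1]
drop   → [9]
7      → [9, 7]
9      → [9, 7, 9]
negate → [9, 7, -9]
-4     → [9, 7, -9, -4]
swap   → [9, 7, -4, -9]
negate → [9, 7, -4, 9]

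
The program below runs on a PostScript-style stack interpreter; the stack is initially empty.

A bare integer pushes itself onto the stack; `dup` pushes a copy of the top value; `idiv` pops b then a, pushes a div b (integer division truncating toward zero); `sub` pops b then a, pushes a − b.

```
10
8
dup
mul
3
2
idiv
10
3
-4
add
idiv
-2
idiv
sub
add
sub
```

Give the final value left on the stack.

-50

10    [10]
8     [10, 8]
dup   [10, 8, 8]
mul   [10, 64]
3     [10, 64, 3]
2     [10, 64, 3, 2]
idiv  [10, 64, 1]
10    [10, 64, 1, 10]
3     [10, 64, 1, 10, 3]
-4    [10, 64, 1, 10, 3, -4]
add   [10, 64, 1, 10, -1]
idiv  [10, 64, 1, -10]
-2    [10, 64, 1, -10, -2]
idiv  [10, 64, 1, 5]
sub   [10, 64, -4]
add   [10, 60]
sub   [-50]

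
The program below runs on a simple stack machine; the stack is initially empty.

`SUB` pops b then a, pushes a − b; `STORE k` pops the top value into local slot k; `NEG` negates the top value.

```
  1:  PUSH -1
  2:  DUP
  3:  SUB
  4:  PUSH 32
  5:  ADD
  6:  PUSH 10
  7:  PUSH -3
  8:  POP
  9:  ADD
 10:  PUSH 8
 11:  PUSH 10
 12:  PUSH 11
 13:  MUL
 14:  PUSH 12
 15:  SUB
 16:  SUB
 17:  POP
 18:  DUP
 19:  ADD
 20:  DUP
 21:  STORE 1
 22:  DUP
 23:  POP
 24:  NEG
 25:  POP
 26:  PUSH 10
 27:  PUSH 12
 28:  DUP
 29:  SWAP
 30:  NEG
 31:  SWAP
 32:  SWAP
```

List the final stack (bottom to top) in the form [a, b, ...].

[10, 12, -12]

PUSH -1 -> -1
DUP     -> -1 -1
SUB     -> 0
PUSH 32 -> 0 32
ADD     -> 32
PUSH 10 -> 32 10
PUSH -3 -> 32 10 -3
POP     -> 32 10
ADD     -> 42
PUSH 8  -> 42 8
PUSH 10 -> 42 8 10
PUSH 11 -> 42 8 10 11
MUL     -> 42 8 110
PUSH 12 -> 42 8 110 12
SUB     -> 42 8 98
SUB     -> 42 -90
POP     -> 42
DUP     -> 42 42
ADD     -> 84
DUP     -> 84 84
STORE 1 -> 84
DUP     -> 84 84
POP     -> 84
NEG     -> -84
POP     -> (empty)
PUSH 10 -> 10
PUSH 12 -> 10 12
DUP     -> 10 12 12
SWAP    -> 10 12 12
NEG     -> 10 12 -12
SWAP    -> 10 -12 12
SWAP    -> 10 12 -12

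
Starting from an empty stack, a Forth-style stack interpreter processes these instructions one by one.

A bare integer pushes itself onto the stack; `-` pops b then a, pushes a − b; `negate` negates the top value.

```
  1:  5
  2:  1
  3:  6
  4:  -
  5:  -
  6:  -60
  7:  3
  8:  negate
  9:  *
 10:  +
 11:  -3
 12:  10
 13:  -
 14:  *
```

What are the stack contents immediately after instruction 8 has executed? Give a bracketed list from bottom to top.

[10, -60, -3]

5      : [5]
1      : [5, 1]
6      : [5, 1, 6]
-      : [5, -5]
-      : [10]
-60    : [10, -60]
3      : [10, -60, 3]
negate : [10, -60, -3]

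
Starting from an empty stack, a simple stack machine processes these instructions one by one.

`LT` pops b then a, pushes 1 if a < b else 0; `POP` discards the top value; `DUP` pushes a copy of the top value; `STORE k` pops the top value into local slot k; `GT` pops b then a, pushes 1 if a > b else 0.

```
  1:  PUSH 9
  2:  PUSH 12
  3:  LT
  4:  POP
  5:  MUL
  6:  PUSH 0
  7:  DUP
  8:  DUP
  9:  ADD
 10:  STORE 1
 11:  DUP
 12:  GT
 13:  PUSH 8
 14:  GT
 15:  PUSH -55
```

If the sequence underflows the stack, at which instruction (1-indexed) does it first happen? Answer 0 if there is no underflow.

5

PUSH 9  -> 9
PUSH 12 -> 9 12
LT      -> 1
POP     -> (empty)
MUL  — needs 2 operands, stack has 0 → underflow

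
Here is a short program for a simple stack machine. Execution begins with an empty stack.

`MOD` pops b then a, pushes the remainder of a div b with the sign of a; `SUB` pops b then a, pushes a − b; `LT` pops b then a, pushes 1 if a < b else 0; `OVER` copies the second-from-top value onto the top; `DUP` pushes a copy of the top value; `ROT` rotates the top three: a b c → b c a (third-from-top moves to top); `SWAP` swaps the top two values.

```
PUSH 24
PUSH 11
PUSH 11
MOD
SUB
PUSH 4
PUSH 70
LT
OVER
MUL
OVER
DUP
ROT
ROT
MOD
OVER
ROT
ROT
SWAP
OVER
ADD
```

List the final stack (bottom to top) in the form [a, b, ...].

[24, 24, 0, 24]

PUSH 24 -> 24
PUSH 11 -> 24 11
PUSH 11 -> 24 11 11
MOD     -> 24 0
SUB     -> 24
PUSH 4  -> 24 4
PUSH 70 -> 24 4 70
LT      -> 24 1
OVER    -> 24 1 24
MUL     -> 24 24
OVER    -> 24 24 24
DUP     -> 24 24 24 24
ROT     -> 24 24 24 24
ROT     -> 24 24 24 24
MOD     -> 24 24 0
OVER    -> 24 24 0 24
ROT     -> 24 0 24 24
ROT     -> 24 24 24 0
SWAP    -> 24 24 0 24
OVER    -> 24 24 0 24 0
ADD     -> 24 24 0 24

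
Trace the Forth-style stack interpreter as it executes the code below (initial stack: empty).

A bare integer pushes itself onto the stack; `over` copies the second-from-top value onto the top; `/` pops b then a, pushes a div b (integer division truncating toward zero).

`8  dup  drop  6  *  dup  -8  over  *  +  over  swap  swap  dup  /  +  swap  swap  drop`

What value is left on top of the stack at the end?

8    → [8]
dup  → [8, 8]
drop → [8]
6    → [8, 6]
*    → [48]
dup  → [48, 48]
-8   → [48, 48, -8]
over → [48, 48, -8, 48]
*    → [48, 48, -384]
+    → [48, -336]
over → [48, -336, 48]
swap → [48, 48, -336]
swap → [48, -336, 48]
dup  → [48, -336, 48, 48]
/    → [48, -336, 1]
+    → [48, -335]
swap → [-335, 48]
swap → [48, -335]
drop → [48]

48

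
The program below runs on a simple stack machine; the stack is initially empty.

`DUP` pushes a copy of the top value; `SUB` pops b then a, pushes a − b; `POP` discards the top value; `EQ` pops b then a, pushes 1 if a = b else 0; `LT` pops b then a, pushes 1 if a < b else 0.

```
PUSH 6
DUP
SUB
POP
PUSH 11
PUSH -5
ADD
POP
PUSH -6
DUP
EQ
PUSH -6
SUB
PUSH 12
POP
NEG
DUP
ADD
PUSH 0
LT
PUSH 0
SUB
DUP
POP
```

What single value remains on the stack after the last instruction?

PUSH 6  → [6]
DUP     → [6, 6]
SUB     → [0]
POP     → []
PUSH 11 → [11]
PUSH -5 → [11, -5]
ADD     → [6]
POP     → []
PUSH -6 → [-6]
DUP     → [-6, -6]
EQ      → [1]
PUSH -6 → [1, -6]
SUB     → [7]
PUSH 12 → [7, 12]
POP     → [7]
NEG     → [-7]
DUP     → [-7, -7]
ADD     → [-14]
PUSH 0  → [-14, 0]
LT      → [1]
PUSH 0  → [1, 0]
SUB     → [1]
DUP     → [1, 1]
POP     → [1]

1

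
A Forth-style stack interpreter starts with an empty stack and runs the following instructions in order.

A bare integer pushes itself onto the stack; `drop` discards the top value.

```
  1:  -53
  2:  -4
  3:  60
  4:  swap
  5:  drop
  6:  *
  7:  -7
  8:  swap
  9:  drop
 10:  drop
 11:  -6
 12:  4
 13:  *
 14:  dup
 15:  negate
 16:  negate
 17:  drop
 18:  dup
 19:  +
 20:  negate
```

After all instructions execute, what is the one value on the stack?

-53    → [-53]
-4     → [-53, -4]
60     → [-53, -4, 60]
swap   → [-53, 60, -4]
drop   → [-53, 60]
*      → [-3180]
-7     → [-3180, -7]
swap   → [-7, -3180]
drop   → [-7]
drop   → []
-6     → [-6]
4      → [-6, 4]
*      → [-24]
dup    → [-24, -24]
negate → [-24, 24]
negate → [-24, -24]
drop   → [-24]
dup    → [-24, -24]
+      → [-48]
negate → [48]

48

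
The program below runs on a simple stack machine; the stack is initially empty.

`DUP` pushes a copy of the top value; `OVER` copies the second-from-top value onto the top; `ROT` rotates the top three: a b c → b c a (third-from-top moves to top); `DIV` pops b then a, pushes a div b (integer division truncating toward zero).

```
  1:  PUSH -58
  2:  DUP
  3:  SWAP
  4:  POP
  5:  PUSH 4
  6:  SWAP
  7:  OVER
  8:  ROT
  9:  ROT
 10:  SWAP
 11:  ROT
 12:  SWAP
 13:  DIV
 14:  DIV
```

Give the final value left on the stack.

PUSH -58 → [-58]
DUP      → [-58, -58]
SWAP     → [-58, -58]
POP      → [-58]
PUSH 4   → [-58, 4]
SWAP     → [4, -58]
OVER     → [4, -58, 4]
ROT      → [-58, 4, 4]
ROT      → [4, 4, -58]
SWAP     → [4, -58, 4]
ROT      → [-58, 4, 4]
SWAP     → [-58, 4, 4]
DIV      → [-58, 1]
DIV      → [-58]

-58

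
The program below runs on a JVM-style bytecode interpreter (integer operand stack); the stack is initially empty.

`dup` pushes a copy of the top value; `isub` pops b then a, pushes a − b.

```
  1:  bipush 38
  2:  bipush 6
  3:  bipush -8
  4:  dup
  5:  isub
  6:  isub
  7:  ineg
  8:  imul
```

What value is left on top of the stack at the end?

bipush 38 → 38
bipush 6  → 38 6
bipush -8 → 38 6 -8
dup       → 38 6 -8 -8
isub      → 38 6 0
isub      → 38 6
ineg      → 38 -6
imul      → -228

-228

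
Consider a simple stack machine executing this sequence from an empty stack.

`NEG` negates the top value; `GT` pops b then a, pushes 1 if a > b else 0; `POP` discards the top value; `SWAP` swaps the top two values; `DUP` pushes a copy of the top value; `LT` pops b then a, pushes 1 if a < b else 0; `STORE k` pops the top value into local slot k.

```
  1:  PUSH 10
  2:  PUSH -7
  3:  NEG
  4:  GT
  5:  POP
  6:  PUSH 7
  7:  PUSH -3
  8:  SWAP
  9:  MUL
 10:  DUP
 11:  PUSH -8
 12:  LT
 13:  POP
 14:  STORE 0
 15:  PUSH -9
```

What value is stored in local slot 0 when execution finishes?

-21

PUSH 10 -> 10
PUSH -7 -> 10 -7
NEG     -> 10 7
GT      -> 1
POP     -> (empty)
PUSH 7  -> 7
PUSH -3 -> 7 -3
SWAP    -> -3 7
MUL     -> -21
DUP     -> -21 -21
PUSH -8 -> -21 -21 -8
LT      -> -21 1
POP     -> -21
STORE 0 -> (empty)
PUSH -9 -> -9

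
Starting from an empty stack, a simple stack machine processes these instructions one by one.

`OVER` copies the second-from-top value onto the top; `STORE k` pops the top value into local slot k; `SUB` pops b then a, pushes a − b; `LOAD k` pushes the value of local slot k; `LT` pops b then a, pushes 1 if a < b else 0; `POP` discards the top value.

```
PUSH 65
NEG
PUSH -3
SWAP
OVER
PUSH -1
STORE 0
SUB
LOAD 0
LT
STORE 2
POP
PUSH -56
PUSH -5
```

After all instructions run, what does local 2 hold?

1

PUSH 65  → 65
NEG      → -65
PUSH -3  → -65 -3
SWAP     → -3 -65
OVER     → -3 -65 -3
PUSH -1  → -3 -65 -3 -1
STORE 0  → -3 -65 -3
SUB      → -3 -62
LOAD 0   → -3 -62 -1
LT       → -3 1
STORE 2  → -3
POP      → (empty)
PUSH -56 → -56
PUSH -5  → -56 -5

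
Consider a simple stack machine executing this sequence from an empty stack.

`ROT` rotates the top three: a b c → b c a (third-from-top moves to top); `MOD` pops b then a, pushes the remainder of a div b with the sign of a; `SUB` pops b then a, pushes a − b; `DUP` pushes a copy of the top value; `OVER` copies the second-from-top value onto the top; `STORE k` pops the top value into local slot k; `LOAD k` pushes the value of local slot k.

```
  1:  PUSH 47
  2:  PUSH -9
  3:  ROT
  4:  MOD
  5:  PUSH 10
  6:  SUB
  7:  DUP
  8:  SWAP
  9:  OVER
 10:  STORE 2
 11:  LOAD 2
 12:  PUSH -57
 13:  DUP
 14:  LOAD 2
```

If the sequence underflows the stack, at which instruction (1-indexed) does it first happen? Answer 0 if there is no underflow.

3

PUSH 47 → [47]
PUSH -9 → [47, -9]
ROT  — needs 3 operands, stack has 2 → underflow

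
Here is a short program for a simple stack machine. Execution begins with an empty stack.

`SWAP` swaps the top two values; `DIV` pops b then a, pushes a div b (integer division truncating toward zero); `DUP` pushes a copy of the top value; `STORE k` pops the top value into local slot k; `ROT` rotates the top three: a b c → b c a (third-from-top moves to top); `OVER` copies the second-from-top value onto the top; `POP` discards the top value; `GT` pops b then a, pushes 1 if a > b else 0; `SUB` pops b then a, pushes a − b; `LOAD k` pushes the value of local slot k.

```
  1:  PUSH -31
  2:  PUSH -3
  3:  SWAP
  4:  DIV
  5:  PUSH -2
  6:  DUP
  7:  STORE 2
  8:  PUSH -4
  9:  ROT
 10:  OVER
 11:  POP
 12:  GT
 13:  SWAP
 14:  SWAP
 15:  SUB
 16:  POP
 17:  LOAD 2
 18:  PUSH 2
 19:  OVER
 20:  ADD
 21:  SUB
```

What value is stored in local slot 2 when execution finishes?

PUSH -31  -31
PUSH -3   -31 -3
SWAP      -3 -31
DIV       0
PUSH -2   0 -2
DUP       0 -2 -2
STORE 2   0 -2
PUSH -4   0 -2 -4
ROT       -2 -4 0
OVER      -2 -4 0 -4
POP       -2 -4 0
GT        -2 0
SWAP      0 -2
SWAP      -2 0
SUB       -2
POP       (empty)
LOAD 2    -2
PUSH 2    -2 2
OVER      -2 2 -2
ADD       -2 0
SUB       -2

-2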